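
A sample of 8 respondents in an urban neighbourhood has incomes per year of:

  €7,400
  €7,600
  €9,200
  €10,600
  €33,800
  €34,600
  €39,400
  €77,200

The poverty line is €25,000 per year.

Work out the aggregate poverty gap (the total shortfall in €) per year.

€65,200

Below the line: €7,400, €7,600, €9,200, €10,600 (q = 4 of N = 8).
Individual gaps: 25000−7400 = 17600; 25000−7600 = 17400; 25000−9200 = 15800; 25000−10600 = 14400.
Aggregate gap = €65,200.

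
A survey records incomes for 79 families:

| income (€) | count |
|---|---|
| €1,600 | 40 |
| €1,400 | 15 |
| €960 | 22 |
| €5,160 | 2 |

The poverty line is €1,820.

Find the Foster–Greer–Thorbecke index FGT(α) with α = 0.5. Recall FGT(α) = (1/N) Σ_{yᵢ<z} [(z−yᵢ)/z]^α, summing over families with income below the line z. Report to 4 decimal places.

0.4587

Poor units: 22×€960, 15×€1,400, 40×€1,600 (q = 77 of N = 79).
Gap ratios (z−y)/z: (1820−960)/1820 = 0.4725 (×22); (1820−1400)/1820 = 0.2308 (×15); (1820−1600)/1820 = 0.1209 (×40).
Raised to α = 0.5: 0.68741 (×22); 0.48038 (×15); 0.34768 (×40).
Sum = 36.235776; FGT(0.5) = 36.235776 / 79 = 0.4587.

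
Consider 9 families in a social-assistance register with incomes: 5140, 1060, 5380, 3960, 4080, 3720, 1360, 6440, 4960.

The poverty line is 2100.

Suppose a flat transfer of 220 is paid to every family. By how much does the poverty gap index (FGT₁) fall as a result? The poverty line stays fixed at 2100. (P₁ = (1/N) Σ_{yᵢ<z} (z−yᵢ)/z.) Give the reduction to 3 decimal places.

0.023

Before: below the line — 1060, 1360; poverty gap index (FGT₁) = 0.09418.
After the 220 transfer: below the line — 1280, 1580; poverty gap index (FGT₁) = 0.07090.
Reduction = 0.09418 − 0.07090 = 0.023.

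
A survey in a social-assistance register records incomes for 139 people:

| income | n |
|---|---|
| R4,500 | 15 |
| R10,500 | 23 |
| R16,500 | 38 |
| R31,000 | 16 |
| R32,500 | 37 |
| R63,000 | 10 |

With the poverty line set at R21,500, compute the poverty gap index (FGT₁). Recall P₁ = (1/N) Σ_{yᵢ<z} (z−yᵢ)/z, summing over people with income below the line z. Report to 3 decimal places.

Below the line: 15×R4,500, 23×R10,500, 38×R16,500 (q = 76 of N = 139).
Normalized shortfalls: (21500−4500)/21500 = 0.7907 (×15); (21500−10500)/21500 = 0.5116 (×23); (21500−16500)/21500 = 0.2326 (×38).
Sum of shortfalls = 32.465116; P₁ averages over all N: 32.465116 / 139 = 0.234.

0.234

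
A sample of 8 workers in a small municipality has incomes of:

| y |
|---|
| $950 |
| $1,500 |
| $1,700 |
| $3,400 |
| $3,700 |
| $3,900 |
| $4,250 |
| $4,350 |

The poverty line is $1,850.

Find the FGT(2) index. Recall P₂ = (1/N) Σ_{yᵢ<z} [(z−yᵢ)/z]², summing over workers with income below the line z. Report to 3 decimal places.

Poor units: $950, $1,500, $1,700 (q = 3 of N = 8).
Relative gaps: (1850−950)/1850 = 0.4865; (1850−1500)/1850 = 0.1892; (1850−1700)/1850 = 0.0811.
Squared: 0.2367; 0.0358; 0.0066.
Sum = 0.279036; P₂ = 0.279036 / 8 = 0.035.

0.035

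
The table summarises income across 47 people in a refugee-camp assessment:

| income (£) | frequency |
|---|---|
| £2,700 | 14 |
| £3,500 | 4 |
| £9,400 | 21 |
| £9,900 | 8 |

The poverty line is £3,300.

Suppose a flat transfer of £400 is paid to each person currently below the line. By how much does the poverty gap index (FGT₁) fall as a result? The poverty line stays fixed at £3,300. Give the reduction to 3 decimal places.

0.036

Before: below the line — 14×£2,700; poverty gap index (FGT₁) = 0.05416.
After the £400 transfer: below the line — 14×£3,100; poverty gap index (FGT₁) = 0.01805.
Reduction = 0.05416 − 0.01805 = 0.036.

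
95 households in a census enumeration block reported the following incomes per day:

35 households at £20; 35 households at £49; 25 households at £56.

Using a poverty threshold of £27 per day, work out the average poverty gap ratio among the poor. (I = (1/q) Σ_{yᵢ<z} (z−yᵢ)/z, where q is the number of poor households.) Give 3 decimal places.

Poor units: 35×£20 (q = 35 of N = 95).
Relative gaps: 0.2593 (×35); sum = 9.074074.
I averages over the q = 35 poor units only: 9.074074 / 35 = 0.259.

0.259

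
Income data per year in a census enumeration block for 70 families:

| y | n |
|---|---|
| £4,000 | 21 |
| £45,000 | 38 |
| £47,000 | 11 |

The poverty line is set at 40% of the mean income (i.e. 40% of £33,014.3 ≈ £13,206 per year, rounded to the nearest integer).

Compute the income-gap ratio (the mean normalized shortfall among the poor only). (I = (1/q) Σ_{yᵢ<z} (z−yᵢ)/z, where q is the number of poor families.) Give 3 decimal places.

Below z: 21×£4,000 (q = 21 of N = 70).
Shortfall ratios (z−y)/z: 0.6971 (×21); sum = 14.639255.
The income-gap ratio divides by q (the poor only): 14.639255 / 21 = 0.697.

0.697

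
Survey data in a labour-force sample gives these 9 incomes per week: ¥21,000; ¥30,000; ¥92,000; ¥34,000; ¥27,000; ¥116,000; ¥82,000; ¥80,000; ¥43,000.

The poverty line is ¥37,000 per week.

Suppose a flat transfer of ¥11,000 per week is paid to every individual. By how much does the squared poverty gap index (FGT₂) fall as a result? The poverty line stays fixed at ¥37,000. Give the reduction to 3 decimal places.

Before: below the line — ¥21,000, ¥27,000, ¥30,000, ¥34,000; squared poverty gap index (FGT₂) = 0.03360.
After the ¥11,000 transfer: below the line — ¥32,000; squared poverty gap index (FGT₂) = 0.00203.
Reduction = 0.03360 − 0.00203 = 0.032.

0.032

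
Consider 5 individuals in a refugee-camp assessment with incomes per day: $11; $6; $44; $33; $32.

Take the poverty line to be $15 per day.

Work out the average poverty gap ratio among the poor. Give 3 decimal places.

0.433

Below z: $6, $11 (q = 2 of N = 5).
Shortfall ratios (z−y)/z: 0.6000, 0.2667; sum = 0.866667.
I averages over the q = 2 poor units only: 0.866667 / 2 = 0.433.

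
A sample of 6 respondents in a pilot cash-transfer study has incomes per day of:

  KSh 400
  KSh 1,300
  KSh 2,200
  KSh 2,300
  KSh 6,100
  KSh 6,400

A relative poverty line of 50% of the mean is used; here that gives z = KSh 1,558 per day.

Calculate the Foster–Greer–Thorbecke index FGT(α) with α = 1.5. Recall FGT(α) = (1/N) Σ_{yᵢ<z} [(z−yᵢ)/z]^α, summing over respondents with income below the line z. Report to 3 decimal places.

Poor units: KSh 400, KSh 1,300 (q = 2 of N = 6).
Normalized shortfalls: (1558−400)/1558 = 0.7433; (1558−1300)/1558 = 0.1656.
Raised to α = 1.5: 0.64078; 0.06739.
Sum = 0.708171; FGT(1.5) = 0.708171 / 6 = 0.118.

0.118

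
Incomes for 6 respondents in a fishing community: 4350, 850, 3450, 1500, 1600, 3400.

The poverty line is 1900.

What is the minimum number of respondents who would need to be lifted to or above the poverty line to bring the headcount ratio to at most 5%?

3 of the 6 respondents are poor, so H = 3/6 = 0.500.
A headcount ratio of at most 5% allows at most ⌊0.05 × 6⌋ = 0 poor respondents.
So at least 3 − 0 = 3 must be lifted.

3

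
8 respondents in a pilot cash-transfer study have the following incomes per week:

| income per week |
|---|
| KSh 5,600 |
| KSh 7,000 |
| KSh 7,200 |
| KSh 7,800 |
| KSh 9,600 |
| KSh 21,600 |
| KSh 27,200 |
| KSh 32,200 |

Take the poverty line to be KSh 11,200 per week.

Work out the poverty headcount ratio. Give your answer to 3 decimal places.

5 of the 8 respondents have income below KSh 11,200.
H = 5/8 = 0.625.

0.625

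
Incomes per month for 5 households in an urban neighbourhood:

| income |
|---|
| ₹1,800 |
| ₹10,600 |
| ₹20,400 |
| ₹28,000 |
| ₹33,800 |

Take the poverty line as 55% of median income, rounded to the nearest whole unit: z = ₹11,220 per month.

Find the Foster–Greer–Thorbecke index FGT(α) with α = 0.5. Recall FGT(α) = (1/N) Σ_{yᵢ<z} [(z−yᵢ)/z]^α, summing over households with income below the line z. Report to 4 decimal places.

0.2303

Below the line: ₹1,800, ₹10,600 (q = 2 of N = 5).
Normalized shortfalls: (11220−1800)/11220 = 0.8396; (11220−10600)/11220 = 0.0553.
Raised to α = 0.5: 0.91628; 0.23507.
Sum = 1.151353; FGT(0.5) = 1.151353 / 5 = 0.2303.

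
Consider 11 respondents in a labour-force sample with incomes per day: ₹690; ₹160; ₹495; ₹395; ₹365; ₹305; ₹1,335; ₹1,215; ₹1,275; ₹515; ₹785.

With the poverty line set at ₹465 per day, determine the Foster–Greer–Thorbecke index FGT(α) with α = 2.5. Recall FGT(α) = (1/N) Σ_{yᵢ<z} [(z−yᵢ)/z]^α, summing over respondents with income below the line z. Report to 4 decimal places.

Incomes under z: ₹160, ₹305, ₹365, ₹395 (q = 4 of N = 11).
Relative gaps: (465−160)/465 = 0.6559; (465−305)/465 = 0.3441; (465−365)/465 = 0.2151; (465−395)/465 = 0.1505.
Raised to α = 2.5: 0.34843; 0.06945; 0.02145; 0.00879.
Sum = 0.448120; FGT(2.5) = 0.448120 / 11 = 0.0407.

0.0407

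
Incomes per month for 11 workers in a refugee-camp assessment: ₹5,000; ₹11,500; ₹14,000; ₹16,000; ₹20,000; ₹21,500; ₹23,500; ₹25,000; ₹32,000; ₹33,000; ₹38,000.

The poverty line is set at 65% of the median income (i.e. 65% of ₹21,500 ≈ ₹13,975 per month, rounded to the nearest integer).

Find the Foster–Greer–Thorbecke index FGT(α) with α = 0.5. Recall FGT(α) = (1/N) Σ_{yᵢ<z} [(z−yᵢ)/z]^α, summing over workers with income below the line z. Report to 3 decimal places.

Poor units: ₹5,000, ₹11,500 (q = 2 of N = 11).
Normalized shortfalls: (13975−5000)/13975 = 0.6422; (13975−11500)/13975 = 0.1771.
Raised to α = 0.5: 0.80139; 0.42083.
Sum = 1.222220; FGT(0.5) = 1.222220 / 11 = 0.111.

0.111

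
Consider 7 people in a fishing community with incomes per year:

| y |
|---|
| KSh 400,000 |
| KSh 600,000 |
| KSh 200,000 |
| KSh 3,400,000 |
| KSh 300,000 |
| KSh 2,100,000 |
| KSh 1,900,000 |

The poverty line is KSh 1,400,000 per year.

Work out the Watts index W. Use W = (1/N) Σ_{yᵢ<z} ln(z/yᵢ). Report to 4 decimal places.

Below z: KSh 200,000, KSh 300,000, KSh 400,000, KSh 600,000 (q = 4 of N = 7).
Log shortfalls: ln(1400000/200000) = 1.9459; ln(1400000/300000) = 1.5404; ln(1400000/400000) = 1.2528; ln(1400000/600000) = 0.8473.
W = 5.586416 / 7 = 0.7981.

0.7981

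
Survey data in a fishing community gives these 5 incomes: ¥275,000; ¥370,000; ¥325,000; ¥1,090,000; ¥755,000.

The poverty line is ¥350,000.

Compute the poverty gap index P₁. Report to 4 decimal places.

0.0571

Poor units: ¥275,000, ¥325,000 (q = 2 of N = 5).
Relative gaps: (350000−275000)/350000 = 0.2143; (350000−325000)/350000 = 0.0714.
Σ = 0.285714. Dividing by the full population N = 5 gives P₁ = 0.0571.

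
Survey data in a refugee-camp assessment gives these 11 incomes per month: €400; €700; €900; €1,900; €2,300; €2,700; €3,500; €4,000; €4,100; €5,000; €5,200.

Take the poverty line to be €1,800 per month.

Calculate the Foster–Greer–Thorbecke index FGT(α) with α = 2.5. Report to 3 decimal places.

0.091

Poor units: €400, €700, €900 (q = 3 of N = 11).
Relative gaps: (1800−400)/1800 = 0.7778; (1800−700)/1800 = 0.6111; (1800−900)/1800 = 0.5000.
Raised to α = 2.5: 0.53351; 0.29194; 0.17678.
Sum = 1.002227; FGT(2.5) = 1.002227 / 11 = 0.091.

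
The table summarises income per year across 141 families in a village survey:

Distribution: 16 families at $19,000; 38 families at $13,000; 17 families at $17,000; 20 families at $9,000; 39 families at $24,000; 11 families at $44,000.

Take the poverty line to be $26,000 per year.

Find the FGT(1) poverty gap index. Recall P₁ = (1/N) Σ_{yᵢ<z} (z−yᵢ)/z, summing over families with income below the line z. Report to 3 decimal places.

0.321

Below z: 20×$9,000, 38×$13,000, 17×$17,000, 16×$19,000, 39×$24,000 (q = 130 of N = 141).
Relative gaps: (26000−9000)/26000 = 0.6538 (×20); (26000−13000)/26000 = 0.5000 (×38); (26000−17000)/26000 = 0.3462 (×17); (26000−19000)/26000 = 0.2692 (×16); (26000−24000)/26000 = 0.0769 (×39).
Sum of shortfalls = 45.269231; P₁ averages over all N: 45.269231 / 141 = 0.321.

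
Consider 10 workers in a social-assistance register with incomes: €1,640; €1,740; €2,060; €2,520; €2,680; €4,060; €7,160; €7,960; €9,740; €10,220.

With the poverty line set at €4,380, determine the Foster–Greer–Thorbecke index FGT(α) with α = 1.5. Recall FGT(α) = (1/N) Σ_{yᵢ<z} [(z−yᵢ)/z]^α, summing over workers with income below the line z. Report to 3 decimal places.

0.189

Incomes under z: €1,640, €1,740, €2,060, €2,520, €2,680, €4,060 (q = 6 of N = 10).
Gap ratios (z−y)/z: (4380−1640)/4380 = 0.6256; (4380−1740)/4380 = 0.6027; (4380−2060)/4380 = 0.5297; (4380−2520)/4380 = 0.4247; (4380−2680)/4380 = 0.3881; (4380−4060)/4380 = 0.0731.
Raised to α = 1.5: 0.49478; 0.46794; 0.38550; 0.27673; 0.24180; 0.01975.
Sum = 1.886507; FGT(1.5) = 1.886507 / 10 = 0.189.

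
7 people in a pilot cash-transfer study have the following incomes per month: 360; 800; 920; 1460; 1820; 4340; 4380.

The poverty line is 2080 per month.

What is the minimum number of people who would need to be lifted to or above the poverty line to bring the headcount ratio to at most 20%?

4

Currently q = 5 of N = 7 are below the line (H = 0.714).
A headcount ratio of at most 20% allows at most ⌊0.20 × 7⌋ = 1 poor people.
So at least 5 − 1 = 4 must be lifted.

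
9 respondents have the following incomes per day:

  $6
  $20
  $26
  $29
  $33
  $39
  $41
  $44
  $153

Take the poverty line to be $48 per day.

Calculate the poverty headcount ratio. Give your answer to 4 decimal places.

0.8889

8 of the 9 respondents have income below $48.
H = 8/9 = 0.8889.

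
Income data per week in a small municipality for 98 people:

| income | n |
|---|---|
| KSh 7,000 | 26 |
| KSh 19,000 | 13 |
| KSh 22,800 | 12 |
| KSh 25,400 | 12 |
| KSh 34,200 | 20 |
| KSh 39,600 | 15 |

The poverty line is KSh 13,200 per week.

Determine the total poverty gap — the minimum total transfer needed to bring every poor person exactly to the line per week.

Incomes under z: 26×KSh 7,000 (q = 26 of N = 98).
Individual gaps: 26×(13200−7000) = 161200.
Aggregate gap = KSh 161,200.

KSh 161,200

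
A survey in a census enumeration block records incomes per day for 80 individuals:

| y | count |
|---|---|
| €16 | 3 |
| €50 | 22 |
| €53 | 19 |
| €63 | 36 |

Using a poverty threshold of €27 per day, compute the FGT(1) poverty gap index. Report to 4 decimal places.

Below z: 3×€16 (q = 3 of N = 80).
Normalized shortfalls: (27−16)/27 = 0.4074 (×3).
Sum of shortfalls = 1.222222; P₁ averages over all N: 1.222222 / 80 = 0.0153.

0.0153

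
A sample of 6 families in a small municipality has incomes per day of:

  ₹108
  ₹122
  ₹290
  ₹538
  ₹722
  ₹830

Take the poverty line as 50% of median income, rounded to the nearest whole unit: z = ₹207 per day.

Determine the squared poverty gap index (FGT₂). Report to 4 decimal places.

0.0662

Poor units: ₹108, ₹122 (q = 2 of N = 6).
Shortfall ratios: (207−108)/207 = 0.4783; (207−122)/207 = 0.4106.
Squared: 0.2287; 0.1686.
Sum = 0.397349; P₂ = 0.397349 / 6 = 0.0662.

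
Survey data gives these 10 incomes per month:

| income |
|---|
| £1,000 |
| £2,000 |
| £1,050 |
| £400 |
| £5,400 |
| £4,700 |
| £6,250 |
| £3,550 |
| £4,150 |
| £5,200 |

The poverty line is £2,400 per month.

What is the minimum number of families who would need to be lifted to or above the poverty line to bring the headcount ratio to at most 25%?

4 of the 10 families are poor, so H = 4/10 = 0.400.
A headcount ratio of at most 25% allows at most ⌊0.25 × 10⌋ = 2 poor families.
So at least 4 − 2 = 2 must be lifted.

2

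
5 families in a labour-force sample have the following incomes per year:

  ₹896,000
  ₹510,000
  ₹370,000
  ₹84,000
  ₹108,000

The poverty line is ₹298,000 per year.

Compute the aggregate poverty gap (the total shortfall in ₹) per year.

Incomes under z: ₹84,000, ₹108,000 (q = 2 of N = 5).
Individual gaps: 298000−84000 = 214000; 298000−108000 = 190000.
Aggregate gap = ₹404,000.

₹404,000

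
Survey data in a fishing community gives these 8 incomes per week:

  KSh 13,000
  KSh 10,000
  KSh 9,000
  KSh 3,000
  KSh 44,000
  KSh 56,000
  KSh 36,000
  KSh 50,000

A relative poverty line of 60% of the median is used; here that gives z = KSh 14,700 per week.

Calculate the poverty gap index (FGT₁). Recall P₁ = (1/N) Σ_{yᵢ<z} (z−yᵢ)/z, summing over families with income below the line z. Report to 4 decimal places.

0.2024

Incomes under z: KSh 3,000, KSh 9,000, KSh 10,000, KSh 13,000 (q = 4 of N = 8).
Relative gaps: (14700−3000)/14700 = 0.7959; (14700−9000)/14700 = 0.3878; (14700−10000)/14700 = 0.3197; (14700−13000)/14700 = 0.1156.
Σ = 1.619048. Dividing by the full population N = 8 gives P₁ = 0.2024.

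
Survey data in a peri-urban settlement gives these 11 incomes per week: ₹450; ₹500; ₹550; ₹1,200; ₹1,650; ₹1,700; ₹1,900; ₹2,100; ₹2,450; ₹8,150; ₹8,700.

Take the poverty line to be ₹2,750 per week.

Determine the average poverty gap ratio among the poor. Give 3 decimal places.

Incomes under z: ₹450, ₹500, ₹550, ₹1,200, ₹1,650, ₹1,700, ₹1,900, ₹2,100, ₹2,450 (q = 9 of N = 11).
Shortfall ratios (z−y)/z: 0.8364, 0.8182, 0.8000, 0.5636, 0.4000, 0.3818, 0.3091, 0.2364, 0.1091; sum = 4.454545.
I averages over the q = 9 poor units only: 4.454545 / 9 = 0.495.

0.495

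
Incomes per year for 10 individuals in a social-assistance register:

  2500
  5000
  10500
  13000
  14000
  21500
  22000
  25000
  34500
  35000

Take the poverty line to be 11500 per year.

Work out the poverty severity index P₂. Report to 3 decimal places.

Poor units: 2500, 5000, 10500 (q = 3 of N = 10).
Gap ratios (z−y)/z: (11500−2500)/11500 = 0.7826; (11500−5000)/11500 = 0.5652; (11500−10500)/11500 = 0.0870.
Squared: 0.6125; 0.3195; 0.0076.
Sum = 0.939509; P₂ = 0.939509 / 10 = 0.094.

0.094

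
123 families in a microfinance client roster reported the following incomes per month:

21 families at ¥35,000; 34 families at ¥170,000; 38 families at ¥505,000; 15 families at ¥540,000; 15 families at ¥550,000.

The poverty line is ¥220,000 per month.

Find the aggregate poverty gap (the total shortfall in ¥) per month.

Below the line: 21×¥35,000, 34×¥170,000 (q = 55 of N = 123).
Individual gaps: 21×(220000−35000) = 3885000; 34×(220000−170000) = 1700000.
Aggregate gap = ¥5,585,000.

¥5,585,000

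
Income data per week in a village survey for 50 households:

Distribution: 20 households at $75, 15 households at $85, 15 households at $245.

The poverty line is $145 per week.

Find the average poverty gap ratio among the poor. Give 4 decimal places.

Below the line: 20×$75, 15×$85 (q = 35 of N = 50).
Relative gaps: 0.4828 (×20), 0.4138 (×15); sum = 15.862069.
The income-gap ratio divides by q (the poor only): 15.862069 / 35 = 0.4532.

0.4532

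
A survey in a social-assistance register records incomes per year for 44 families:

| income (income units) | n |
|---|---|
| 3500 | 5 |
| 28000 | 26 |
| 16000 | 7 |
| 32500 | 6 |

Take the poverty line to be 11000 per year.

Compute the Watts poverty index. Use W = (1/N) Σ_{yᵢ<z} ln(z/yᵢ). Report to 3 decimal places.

0.130

Below z: 5×3500 (q = 5 of N = 44).
Log shortfalls: ln(11000/3500) = 1.1451 (×5).
W = 5.725662 / 44 = 0.130.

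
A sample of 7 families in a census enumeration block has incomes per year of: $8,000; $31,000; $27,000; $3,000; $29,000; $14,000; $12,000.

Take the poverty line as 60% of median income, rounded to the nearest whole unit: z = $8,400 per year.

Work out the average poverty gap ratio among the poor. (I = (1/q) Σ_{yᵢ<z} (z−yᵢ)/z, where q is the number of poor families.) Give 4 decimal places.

0.3452

Below the line: $3,000, $8,000 (q = 2 of N = 7).
Shortfall ratios (z−y)/z: 0.6429, 0.0476; sum = 0.690476.
The income-gap ratio divides by q (the poor only): 0.690476 / 2 = 0.3452.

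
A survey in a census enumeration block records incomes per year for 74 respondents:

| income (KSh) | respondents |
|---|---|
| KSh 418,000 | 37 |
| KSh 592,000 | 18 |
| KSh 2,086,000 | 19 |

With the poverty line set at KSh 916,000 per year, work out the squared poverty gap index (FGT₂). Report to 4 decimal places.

0.1782

Poor units: 37×KSh 418,000, 18×KSh 592,000 (q = 55 of N = 74).
Shortfall ratios: (916000−418000)/916000 = 0.5437 (×37); (916000−592000)/916000 = 0.3537 (×18).
Squared: 0.2956 (×37); 0.1251 (×18).
Sum = 13.188293; P₂ = 13.188293 / 74 = 0.1782.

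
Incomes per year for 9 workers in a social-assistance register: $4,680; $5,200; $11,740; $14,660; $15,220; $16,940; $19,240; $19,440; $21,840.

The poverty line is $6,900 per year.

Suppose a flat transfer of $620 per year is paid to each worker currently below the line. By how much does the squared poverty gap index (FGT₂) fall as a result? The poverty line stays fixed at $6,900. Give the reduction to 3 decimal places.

0.010

Before: below the line — $4,680, $5,200; squared poverty gap index (FGT₂) = 0.01825.
After the $620 transfer: below the line — $5,300, $5,820; squared poverty gap index (FGT₂) = 0.00870.
Reduction = 0.01825 − 0.00870 = 0.010.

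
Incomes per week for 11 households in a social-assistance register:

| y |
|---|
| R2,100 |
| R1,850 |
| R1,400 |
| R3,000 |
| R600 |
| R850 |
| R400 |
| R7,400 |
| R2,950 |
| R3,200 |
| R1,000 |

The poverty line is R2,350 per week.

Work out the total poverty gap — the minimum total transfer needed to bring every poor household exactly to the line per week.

R8,250

Below the line: R400, R600, R850, R1,000, R1,400, R1,850, R2,100 (q = 7 of N = 11).
Individual gaps: 2350−400 = 1950; 2350−600 = 1750; 2350−850 = 1500; 2350−1000 = 1350; 2350−1400 = 950; 2350−1850 = 500; 2350−2100 = 250.
Aggregate gap = R8,250.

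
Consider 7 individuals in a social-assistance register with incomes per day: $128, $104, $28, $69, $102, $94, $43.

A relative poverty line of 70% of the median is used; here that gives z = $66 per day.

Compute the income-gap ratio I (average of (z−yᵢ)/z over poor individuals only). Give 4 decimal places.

Poor units: $28, $43 (q = 2 of N = 7).
Relative gaps: 0.5758, 0.3485; sum = 0.924242.
The income-gap ratio divides by q (the poor only): 0.924242 / 2 = 0.4621.

0.4621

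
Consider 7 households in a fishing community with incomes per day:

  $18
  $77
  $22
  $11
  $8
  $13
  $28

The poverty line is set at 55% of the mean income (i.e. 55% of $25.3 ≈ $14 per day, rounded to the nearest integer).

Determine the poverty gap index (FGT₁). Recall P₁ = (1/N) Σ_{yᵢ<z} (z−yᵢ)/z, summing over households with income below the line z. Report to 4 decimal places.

0.1020

Incomes under z: $8, $11, $13 (q = 3 of N = 7).
Shortfall ratios: (14−8)/14 = 0.4286; (14−11)/14 = 0.2143; (14−13)/14 = 0.0714.
Sum of shortfalls = 0.714286; P₁ averages over all N: 0.714286 / 7 = 0.1020.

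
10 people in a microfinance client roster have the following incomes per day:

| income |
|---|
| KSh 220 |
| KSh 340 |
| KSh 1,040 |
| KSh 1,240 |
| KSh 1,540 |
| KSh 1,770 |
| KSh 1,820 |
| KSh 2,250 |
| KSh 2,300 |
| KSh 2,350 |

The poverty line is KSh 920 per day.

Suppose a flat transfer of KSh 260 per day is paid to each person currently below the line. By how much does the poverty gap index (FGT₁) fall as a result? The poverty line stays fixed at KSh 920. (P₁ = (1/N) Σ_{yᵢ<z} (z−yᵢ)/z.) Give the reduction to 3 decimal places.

Before: below the line — KSh 220, KSh 340; poverty gap index (FGT₁) = 0.13913.
After the KSh 260 transfer: below the line — KSh 480, KSh 600; poverty gap index (FGT₁) = 0.08261.
Reduction = 0.13913 − 0.08261 = 0.057.

0.057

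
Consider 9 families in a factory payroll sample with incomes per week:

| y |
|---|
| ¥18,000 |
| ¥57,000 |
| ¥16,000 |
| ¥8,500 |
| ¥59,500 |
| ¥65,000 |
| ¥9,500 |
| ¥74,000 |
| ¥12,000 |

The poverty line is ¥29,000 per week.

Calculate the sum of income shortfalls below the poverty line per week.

Poor units: ¥8,500, ¥9,500, ¥12,000, ¥16,000, ¥18,000 (q = 5 of N = 9).
Individual gaps: 29000−8500 = 20500; 29000−9500 = 19500; 29000−12000 = 17000; 29000−16000 = 13000; 29000−18000 = 11000.
Aggregate gap = ¥81,000.

¥81,000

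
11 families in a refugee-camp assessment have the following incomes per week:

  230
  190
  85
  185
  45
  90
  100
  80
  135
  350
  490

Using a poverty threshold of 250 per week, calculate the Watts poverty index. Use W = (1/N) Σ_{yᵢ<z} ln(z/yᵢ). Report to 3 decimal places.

0.650

Below z: 45, 80, 85, 90, 100, 135, 185, 190, 230 (q = 9 of N = 11).
ln(z/y) terms: ln(250/45) = 1.7148; ln(250/80) = 1.1394; ln(250/85) = 1.0788; ln(250/90) = 1.0217; ln(250/100) = 0.9163; ln(250/135) = 0.6162; ln(250/185) = 0.3011; ln(250/190) = 0.2744; ln(250/230) = 0.0834.
W = 7.146094 / 11 = 0.650.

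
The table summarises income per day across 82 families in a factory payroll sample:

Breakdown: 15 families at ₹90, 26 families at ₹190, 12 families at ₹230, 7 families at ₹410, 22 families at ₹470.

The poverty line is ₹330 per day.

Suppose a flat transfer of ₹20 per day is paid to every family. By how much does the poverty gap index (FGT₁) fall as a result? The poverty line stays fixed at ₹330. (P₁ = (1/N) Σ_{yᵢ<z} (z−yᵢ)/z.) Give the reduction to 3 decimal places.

Before: below the line — 15×₹90, 26×₹190, 12×₹230; poverty gap index (FGT₁) = 0.31190.
After the ₹20 transfer: below the line — 15×₹110, 26×₹210, 12×₹250; poverty gap index (FGT₁) = 0.27273.
Reduction = 0.31190 − 0.27273 = 0.039.

0.039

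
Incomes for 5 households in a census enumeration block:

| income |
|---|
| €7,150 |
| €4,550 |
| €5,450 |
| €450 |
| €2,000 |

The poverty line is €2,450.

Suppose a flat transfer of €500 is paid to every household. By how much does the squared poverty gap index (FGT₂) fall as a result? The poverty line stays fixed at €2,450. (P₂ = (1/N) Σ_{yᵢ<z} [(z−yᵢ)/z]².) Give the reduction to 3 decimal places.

0.065

Before: below the line — €450, €2,000; squared poverty gap index (FGT₂) = 0.14002.
After the €500 transfer: below the line — €950; squared poverty gap index (FGT₂) = 0.07497.
Reduction = 0.14002 − 0.07497 = 0.065.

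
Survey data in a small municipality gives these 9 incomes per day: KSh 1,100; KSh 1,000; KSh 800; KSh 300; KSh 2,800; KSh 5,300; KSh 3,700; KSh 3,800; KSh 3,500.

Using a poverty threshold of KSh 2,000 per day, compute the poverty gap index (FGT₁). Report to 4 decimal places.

0.2667

Incomes under z: KSh 300, KSh 800, KSh 1,000, KSh 1,100 (q = 4 of N = 9).
Relative gaps: (2000−300)/2000 = 0.8500; (2000−800)/2000 = 0.6000; (2000−1000)/2000 = 0.5000; (2000−1100)/2000 = 0.4500.
Sum of shortfalls = 2.400000; P₁ averages over all N: 2.400000 / 9 = 0.2667.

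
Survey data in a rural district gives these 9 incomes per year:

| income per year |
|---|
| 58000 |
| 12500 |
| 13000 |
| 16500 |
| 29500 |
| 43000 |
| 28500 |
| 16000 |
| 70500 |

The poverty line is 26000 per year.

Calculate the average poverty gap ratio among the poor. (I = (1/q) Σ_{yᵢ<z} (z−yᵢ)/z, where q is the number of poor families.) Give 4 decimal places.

Poor units: 12500, 13000, 16000, 16500 (q = 4 of N = 9).
Shortfall ratios (z−y)/z: 0.5192, 0.5000, 0.3846, 0.3654; sum = 1.769231.
I averages over the q = 4 poor units only: 1.769231 / 4 = 0.4423.

0.4423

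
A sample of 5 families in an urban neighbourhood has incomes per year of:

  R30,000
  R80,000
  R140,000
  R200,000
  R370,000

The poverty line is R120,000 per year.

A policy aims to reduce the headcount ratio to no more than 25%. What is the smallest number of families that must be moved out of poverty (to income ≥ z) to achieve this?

Currently q = 2 of N = 5 are below the line (H = 0.400).
A headcount ratio of at most 25% allows at most ⌊0.25 × 5⌋ = 1 poor families.
So at least 2 − 1 = 1 must be lifted.

1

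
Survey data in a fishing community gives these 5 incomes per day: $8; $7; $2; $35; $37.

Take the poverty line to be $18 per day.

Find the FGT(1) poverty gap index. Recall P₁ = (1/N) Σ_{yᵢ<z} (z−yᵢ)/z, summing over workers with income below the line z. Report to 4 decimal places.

Incomes under z: $2, $7, $8 (q = 3 of N = 5).
Shortfall ratios: (18−2)/18 = 0.8889; (18−7)/18 = 0.6111; (18−8)/18 = 0.5556.
Sum of shortfalls = 2.055556; P₁ averages over all N: 2.055556 / 5 = 0.4111.

0.4111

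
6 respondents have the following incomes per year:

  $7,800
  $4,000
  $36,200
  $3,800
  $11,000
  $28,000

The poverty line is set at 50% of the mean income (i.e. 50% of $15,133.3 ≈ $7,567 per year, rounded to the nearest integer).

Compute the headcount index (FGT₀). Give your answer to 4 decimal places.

0.3333

2 of the 6 respondents have income below $7,567.
H = 2/6 = 0.3333.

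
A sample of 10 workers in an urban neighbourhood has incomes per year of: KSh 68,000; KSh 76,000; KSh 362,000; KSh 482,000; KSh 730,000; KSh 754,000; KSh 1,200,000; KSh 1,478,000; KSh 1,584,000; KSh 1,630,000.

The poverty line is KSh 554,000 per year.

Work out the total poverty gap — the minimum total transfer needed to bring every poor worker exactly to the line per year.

Below z: KSh 68,000, KSh 76,000, KSh 362,000, KSh 482,000 (q = 4 of N = 10).
Individual gaps: 554000−68000 = 486000; 554000−76000 = 478000; 554000−362000 = 192000; 554000−482000 = 72000.
Aggregate gap = KSh 1,228,000.

KSh 1,228,000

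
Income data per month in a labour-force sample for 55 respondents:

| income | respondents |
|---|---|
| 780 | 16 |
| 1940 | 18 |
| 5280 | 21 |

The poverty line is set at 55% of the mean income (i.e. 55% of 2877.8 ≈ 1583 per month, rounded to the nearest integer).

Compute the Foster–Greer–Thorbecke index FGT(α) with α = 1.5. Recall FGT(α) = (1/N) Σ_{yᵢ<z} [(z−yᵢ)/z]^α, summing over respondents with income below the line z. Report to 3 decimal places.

Below z: 16×780 (q = 16 of N = 55).
Gap ratios (z−y)/z: (1583−780)/1583 = 0.5073 (×16).
Raised to α = 1.5: 0.36129 (×16).
Sum = 5.780587; FGT(1.5) = 5.780587 / 55 = 0.105.

0.105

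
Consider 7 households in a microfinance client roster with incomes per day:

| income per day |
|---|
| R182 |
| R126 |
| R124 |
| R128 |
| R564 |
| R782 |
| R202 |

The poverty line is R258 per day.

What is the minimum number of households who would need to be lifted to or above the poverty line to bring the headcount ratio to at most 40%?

5 of the 7 households are poor, so H = 5/7 = 0.714.
A headcount ratio of at most 40% allows at most ⌊0.40 × 7⌋ = 2 poor households.
So at least 5 − 2 = 3 must be lifted.

3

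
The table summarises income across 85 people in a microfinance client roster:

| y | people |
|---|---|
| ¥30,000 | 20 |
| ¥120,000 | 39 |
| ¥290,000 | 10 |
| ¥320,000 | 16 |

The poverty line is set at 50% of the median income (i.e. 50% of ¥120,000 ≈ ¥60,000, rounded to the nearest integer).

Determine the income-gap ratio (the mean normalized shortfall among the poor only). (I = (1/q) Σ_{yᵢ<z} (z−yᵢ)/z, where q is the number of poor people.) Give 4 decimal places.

0.5000

Below z: 20×¥30,000 (q = 20 of N = 85).
Relative gaps: 0.5000 (×20); sum = 10.000000.
I averages over the q = 20 poor units only: 10.000000 / 20 = 0.5000.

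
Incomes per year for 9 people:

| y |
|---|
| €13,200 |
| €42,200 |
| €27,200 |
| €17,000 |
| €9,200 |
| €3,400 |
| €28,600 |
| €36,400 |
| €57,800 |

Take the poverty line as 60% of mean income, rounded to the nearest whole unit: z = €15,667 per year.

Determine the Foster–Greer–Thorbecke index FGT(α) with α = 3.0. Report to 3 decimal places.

0.062

Incomes under z: €3,400, €9,200, €13,200 (q = 3 of N = 9).
Relative gaps: (15667−3400)/15667 = 0.7830; (15667−9200)/15667 = 0.4128; (15667−13200)/15667 = 0.1575.
Raised to α = 3.0: 0.48002; 0.07033; 0.00390.
Sum = 0.554254; FGT(3.0) = 0.554254 / 9 = 0.062.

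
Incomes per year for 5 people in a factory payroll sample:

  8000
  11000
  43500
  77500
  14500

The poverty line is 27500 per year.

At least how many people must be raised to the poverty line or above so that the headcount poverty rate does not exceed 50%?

3 of the 5 people are poor, so H = 3/5 = 0.600.
A headcount ratio of at most 50% allows at most ⌊0.50 × 5⌋ = 2 poor people.
So at least 3 − 2 = 1 must be lifted.

1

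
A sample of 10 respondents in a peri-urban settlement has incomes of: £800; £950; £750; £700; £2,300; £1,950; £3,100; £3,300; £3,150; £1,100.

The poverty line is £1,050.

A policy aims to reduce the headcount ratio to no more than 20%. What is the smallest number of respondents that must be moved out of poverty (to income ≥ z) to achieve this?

2

4 of the 10 respondents are poor, so H = 4/10 = 0.400.
A headcount ratio of at most 20% allows at most ⌊0.20 × 10⌋ = 2 poor respondents.
So at least 4 − 2 = 2 must be lifted.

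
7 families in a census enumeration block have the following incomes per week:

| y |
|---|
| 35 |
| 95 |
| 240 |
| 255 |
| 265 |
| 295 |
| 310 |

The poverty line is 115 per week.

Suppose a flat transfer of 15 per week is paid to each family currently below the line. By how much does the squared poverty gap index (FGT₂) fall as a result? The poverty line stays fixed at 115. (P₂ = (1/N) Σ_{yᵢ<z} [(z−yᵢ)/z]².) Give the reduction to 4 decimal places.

0.0275

Before: below the line — 35, 95; squared poverty gap index (FGT₂) = 0.073454.
After the 15 transfer: below the line — 50, 110; squared poverty gap index (FGT₂) = 0.045909.
Reduction = 0.073454 − 0.045909 = 0.0275.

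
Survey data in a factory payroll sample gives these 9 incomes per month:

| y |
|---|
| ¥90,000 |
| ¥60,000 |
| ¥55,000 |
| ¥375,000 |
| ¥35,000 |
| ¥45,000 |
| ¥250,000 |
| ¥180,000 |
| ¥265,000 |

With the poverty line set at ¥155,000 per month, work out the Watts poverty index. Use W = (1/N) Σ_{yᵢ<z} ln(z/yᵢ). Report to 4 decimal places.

0.5837

Poor units: ¥35,000, ¥45,000, ¥55,000, ¥60,000, ¥90,000 (q = 5 of N = 9).
ln(z/y) terms: ln(155000/35000) = 1.4881; ln(155000/45000) = 1.2368; ln(155000/55000) = 1.0361; ln(155000/60000) = 0.9491; ln(155000/90000) = 0.5436.
W = 5.253628 / 9 = 0.5837.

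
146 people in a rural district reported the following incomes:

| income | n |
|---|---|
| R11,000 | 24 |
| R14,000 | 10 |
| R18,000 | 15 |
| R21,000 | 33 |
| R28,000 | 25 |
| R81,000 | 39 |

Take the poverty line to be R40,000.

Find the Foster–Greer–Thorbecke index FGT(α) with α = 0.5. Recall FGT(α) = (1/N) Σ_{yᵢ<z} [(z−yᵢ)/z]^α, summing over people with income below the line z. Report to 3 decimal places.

0.521

Incomes under z: 24×R11,000, 10×R14,000, 15×R18,000, 33×R21,000, 25×R28,000 (q = 107 of N = 146).
Shortfall ratios: (40000−11000)/40000 = 0.7250 (×24); (40000−14000)/40000 = 0.6500 (×10); (40000−18000)/40000 = 0.5500 (×15); (40000−21000)/40000 = 0.4750 (×33); (40000−28000)/40000 = 0.3000 (×25).
Raised to α = 0.5: 0.85147 (×24); 0.80623 (×10); 0.74162 (×15); 0.68920 (×33); 0.54772 (×25).
Sum = 76.058563; FGT(0.5) = 76.058563 / 146 = 0.521.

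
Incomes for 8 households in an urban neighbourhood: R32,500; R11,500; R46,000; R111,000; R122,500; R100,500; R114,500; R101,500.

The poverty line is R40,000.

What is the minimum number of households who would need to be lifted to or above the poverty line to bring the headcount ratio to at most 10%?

Currently q = 2 of N = 8 are below the line (H = 0.250).
A headcount ratio of at most 10% allows at most ⌊0.10 × 8⌋ = 0 poor households.
So at least 2 − 0 = 2 must be lifted.

2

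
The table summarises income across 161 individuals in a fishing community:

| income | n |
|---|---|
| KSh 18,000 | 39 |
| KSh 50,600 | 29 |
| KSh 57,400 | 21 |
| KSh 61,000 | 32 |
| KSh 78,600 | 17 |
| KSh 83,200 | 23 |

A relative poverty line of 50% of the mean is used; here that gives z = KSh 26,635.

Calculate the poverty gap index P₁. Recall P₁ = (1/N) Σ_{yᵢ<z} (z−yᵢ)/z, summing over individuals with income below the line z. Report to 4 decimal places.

0.0785

Incomes under z: 39×KSh 18,000 (q = 39 of N = 161).
Gap ratios (z−y)/z: (26635−18000)/26635 = 0.3242 (×39).
Sum of shortfalls = 12.643702; P₁ averages over all N: 12.643702 / 161 = 0.0785.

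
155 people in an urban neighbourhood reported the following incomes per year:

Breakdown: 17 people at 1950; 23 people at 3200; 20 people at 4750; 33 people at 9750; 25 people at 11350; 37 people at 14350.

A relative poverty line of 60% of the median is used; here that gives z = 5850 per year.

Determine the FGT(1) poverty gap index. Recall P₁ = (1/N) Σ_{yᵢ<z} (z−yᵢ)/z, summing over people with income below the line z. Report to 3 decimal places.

0.165

Incomes under z: 17×1950, 23×3200, 20×4750 (q = 60 of N = 155).
Relative gaps: (5850−1950)/5850 = 0.6667 (×17); (5850−3200)/5850 = 0.4530 (×23); (5850−4750)/5850 = 0.1880 (×20).
Σ = 25.512821. Dividing by the full population N = 155 gives P₁ = 0.165.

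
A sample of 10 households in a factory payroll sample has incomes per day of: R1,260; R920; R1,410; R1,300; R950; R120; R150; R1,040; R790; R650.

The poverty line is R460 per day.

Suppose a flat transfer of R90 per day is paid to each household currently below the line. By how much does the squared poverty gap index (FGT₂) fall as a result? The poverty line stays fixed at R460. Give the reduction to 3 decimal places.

Before: below the line — R120, R150; squared poverty gap index (FGT₂) = 0.10005.
After the R90 transfer: below the line — R210, R240; squared poverty gap index (FGT₂) = 0.05241.
Reduction = 0.10005 − 0.05241 = 0.048.

0.048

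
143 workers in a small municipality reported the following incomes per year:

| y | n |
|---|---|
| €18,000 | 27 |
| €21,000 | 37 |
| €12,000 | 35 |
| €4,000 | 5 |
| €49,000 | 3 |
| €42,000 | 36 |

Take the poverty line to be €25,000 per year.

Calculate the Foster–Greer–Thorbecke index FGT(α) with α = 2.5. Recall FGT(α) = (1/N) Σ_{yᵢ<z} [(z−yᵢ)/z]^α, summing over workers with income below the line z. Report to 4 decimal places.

Below the line: 5×€4,000, 35×€12,000, 27×€18,000, 37×€21,000 (q = 104 of N = 143).
Normalized shortfalls: (25000−4000)/25000 = 0.8400 (×5); (25000−12000)/25000 = 0.5200 (×35); (25000−18000)/25000 = 0.2800 (×27); (25000−21000)/25000 = 0.1600 (×37).
Raised to α = 2.5: 0.64669 (×5); 0.19499 (×35); 0.04149 (×27); 0.01024 (×37).
Sum = 11.557038; FGT(2.5) = 11.557038 / 143 = 0.0808.

0.0808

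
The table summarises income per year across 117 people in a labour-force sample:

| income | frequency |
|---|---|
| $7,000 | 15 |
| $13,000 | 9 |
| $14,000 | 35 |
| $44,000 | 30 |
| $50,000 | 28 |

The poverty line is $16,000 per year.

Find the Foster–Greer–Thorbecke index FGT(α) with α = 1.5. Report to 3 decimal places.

Poor units: 15×$7,000, 9×$13,000, 35×$14,000 (q = 59 of N = 117).
Gap ratios (z−y)/z: (16000−7000)/16000 = 0.5625 (×15); (16000−13000)/16000 = 0.1875 (×9); (16000−14000)/16000 = 0.1250 (×35).
Raised to α = 1.5: 0.42188 (×15); 0.08119 (×9); 0.04419 (×35).
Sum = 8.605630; FGT(1.5) = 8.605630 / 117 = 0.074.

0.074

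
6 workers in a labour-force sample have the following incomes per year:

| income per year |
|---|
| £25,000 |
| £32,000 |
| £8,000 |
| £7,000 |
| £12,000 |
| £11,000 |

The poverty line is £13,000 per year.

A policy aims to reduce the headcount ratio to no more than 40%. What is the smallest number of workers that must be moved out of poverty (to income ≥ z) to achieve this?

2

Currently q = 4 of N = 6 are below the line (H = 0.667).
A headcount ratio of at most 40% allows at most ⌊0.40 × 6⌋ = 2 poor workers.
So at least 4 − 2 = 2 must be lifted.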